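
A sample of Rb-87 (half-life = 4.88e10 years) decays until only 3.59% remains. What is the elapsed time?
t = t½ × log₂(N₀/N) = 2.342e11 years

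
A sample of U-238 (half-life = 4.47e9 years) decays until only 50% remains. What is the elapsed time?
t = t½ × log₂(N₀/N) = 4.47e9 years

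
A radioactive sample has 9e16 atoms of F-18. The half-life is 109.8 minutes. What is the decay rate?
A = λN = 5.682e14 decays/minute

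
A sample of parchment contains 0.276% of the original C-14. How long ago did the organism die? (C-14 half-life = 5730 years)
Age = t½ × log₂(1/ratio) = 48710 years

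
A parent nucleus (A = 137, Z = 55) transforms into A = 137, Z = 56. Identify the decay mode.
ΔA = 0, ΔZ = +1 ⇒ beta-minus decay (β⁻)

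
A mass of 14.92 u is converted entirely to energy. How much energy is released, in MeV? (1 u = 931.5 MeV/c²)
E = mc² = 13900 MeV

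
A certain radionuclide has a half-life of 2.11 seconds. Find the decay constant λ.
λ = ln(2)/t½ = 0.3285 second⁻¹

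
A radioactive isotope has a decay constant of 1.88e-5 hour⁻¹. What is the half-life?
t½ = ln(2)/λ = 36870 hours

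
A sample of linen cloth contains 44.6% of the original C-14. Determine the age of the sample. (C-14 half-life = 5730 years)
Age = t½ × log₂(1/ratio) = 6675 years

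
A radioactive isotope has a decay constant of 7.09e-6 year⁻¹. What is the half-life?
t½ = ln(2)/λ = 97760 years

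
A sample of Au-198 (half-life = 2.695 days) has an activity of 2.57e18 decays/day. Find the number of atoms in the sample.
N = A/λ = 9.992e18 atoms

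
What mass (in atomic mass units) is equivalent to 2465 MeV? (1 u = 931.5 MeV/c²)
m = E/c² = 2.646 u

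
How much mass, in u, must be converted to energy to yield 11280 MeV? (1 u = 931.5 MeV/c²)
m = E/c² = 12.11 u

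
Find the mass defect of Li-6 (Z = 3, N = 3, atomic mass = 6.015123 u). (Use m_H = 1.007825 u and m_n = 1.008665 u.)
Δm = Z·m_H + N·m_n − M = 0.03435 u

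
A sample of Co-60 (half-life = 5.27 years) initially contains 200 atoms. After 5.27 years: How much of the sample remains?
N = N₀(1/2)^(t/t½) = 100 atoms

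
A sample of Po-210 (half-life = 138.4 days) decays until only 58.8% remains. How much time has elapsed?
t = t½ × log₂(N₀/N) = 106 days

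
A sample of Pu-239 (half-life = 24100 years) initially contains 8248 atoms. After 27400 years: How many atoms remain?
N = N₀(1/2)^(t/t½) = 3751 atoms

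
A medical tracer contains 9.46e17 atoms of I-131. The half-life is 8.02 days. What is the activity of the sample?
A = λN = 8.176e16 decays/day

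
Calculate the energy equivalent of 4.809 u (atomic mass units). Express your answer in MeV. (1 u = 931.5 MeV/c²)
E = mc² = 4480 MeV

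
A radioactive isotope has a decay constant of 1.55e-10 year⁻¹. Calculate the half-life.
t½ = ln(2)/λ = 4.472e9 years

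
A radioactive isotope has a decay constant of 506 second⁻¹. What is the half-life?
t½ = ln(2)/λ = 0.00137 seconds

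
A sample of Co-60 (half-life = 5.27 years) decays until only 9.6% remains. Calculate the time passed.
t = t½ × log₂(N₀/N) = 17.82 years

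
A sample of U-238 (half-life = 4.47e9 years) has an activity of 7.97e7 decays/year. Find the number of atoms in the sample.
N = A/λ = 5.14e17 atoms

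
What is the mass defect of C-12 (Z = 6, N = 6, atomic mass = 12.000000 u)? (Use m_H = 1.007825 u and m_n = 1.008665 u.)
Δm = Z·m_H + N·m_n − M = 0.09894 u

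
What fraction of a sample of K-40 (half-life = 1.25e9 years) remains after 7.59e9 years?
N/N₀ = (1/2)^(t/t½) = 0.01486 = 1.49%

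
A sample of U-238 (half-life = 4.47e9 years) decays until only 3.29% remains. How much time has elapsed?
t = t½ × log₂(N₀/N) = 2.202e10 years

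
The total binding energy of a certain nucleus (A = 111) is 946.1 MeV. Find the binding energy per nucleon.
B.E./A = 946.1/111 = 8.523 MeV/nucleon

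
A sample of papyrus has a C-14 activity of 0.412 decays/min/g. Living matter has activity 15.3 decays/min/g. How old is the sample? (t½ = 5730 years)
Age = t½ × log₂(A₀/A) = 29880 years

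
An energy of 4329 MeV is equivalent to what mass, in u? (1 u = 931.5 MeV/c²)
m = E/c² = 4.647 u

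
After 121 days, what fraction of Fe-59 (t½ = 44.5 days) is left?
N/N₀ = (1/2)^(t/t½) = 0.1519 = 15.2%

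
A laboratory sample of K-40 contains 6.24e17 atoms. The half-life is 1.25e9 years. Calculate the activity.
A = λN = 3.46e8 decays/year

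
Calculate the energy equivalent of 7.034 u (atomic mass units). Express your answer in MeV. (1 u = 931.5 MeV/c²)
E = mc² = 6552 MeV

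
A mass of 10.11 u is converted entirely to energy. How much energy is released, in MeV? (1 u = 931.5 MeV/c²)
E = mc² = 9417 MeV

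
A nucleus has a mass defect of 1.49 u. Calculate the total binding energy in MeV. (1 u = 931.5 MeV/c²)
B.E. = Δm × 931.5 = 1388 MeV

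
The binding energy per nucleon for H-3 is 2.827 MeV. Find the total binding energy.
B.E. = 2.827 × 3 = 8.481 MeV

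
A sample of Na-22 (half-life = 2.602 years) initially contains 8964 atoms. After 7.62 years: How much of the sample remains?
N = N₀(1/2)^(t/t½) = 1177 atoms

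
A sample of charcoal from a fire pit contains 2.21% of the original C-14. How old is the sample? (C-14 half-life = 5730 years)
Age = t½ × log₂(1/ratio) = 31510 years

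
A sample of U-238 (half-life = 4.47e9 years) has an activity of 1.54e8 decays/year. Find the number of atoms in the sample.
N = A/λ = 9.931e17 atoms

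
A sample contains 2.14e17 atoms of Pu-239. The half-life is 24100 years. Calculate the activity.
A = λN = 6.155e12 decays/year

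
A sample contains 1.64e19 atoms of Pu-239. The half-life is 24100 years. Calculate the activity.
A = λN = 4.717e14 decays/year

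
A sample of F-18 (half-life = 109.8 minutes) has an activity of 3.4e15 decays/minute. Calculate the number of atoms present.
N = A/λ = 5.386e17 atoms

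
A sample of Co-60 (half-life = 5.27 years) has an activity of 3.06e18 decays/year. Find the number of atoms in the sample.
N = A/λ = 2.327e19 atoms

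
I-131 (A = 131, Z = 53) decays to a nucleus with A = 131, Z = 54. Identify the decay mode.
ΔA = 0, ΔZ = +1 ⇒ beta-minus decay (β⁻)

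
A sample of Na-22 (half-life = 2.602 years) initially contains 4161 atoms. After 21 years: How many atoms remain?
N = N₀(1/2)^(t/t½) = 15.48 atoms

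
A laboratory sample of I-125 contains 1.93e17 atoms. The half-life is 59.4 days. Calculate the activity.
A = λN = 2.252e15 decays/day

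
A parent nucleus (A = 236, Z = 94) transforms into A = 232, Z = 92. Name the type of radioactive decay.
ΔA = -4, ΔZ = -2 ⇒ alpha decay (α)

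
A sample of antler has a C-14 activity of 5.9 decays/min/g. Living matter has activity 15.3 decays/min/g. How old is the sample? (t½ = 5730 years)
Age = t½ × log₂(A₀/A) = 7877 years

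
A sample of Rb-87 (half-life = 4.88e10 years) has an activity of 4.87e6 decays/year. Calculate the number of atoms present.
N = A/λ = 3.429e17 atoms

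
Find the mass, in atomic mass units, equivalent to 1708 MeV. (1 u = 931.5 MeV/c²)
m = E/c² = 1.834 u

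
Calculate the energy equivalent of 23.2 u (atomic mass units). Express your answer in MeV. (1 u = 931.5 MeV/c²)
E = mc² = 21610 MeV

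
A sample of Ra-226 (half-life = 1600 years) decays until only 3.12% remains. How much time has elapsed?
t = t½ × log₂(N₀/N) = 8004 years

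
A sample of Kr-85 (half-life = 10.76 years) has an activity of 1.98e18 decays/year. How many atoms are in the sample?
N = A/λ = 3.074e19 atoms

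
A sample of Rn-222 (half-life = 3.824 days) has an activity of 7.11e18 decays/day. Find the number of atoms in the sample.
N = A/λ = 3.922e19 atoms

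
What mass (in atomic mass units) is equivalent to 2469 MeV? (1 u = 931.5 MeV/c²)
m = E/c² = 2.651 u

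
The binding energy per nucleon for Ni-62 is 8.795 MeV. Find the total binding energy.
B.E. = 8.795 × 62 = 545.3 MeV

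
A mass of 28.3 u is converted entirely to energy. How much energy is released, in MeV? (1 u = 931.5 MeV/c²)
E = mc² = 26360 MeV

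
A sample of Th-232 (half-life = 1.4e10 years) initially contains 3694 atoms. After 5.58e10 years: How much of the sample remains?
N = N₀(1/2)^(t/t½) = 233.2 atoms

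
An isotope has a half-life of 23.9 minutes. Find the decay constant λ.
λ = ln(2)/t½ = 0.029 minute⁻¹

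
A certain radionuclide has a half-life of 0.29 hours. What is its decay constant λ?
λ = ln(2)/t½ = 2.39 hour⁻¹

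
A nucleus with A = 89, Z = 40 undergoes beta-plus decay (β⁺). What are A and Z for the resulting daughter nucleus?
Daughter: A = 89, Z = 39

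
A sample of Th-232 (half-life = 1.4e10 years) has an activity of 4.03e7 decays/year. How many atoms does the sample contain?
N = A/λ = 8.14e17 atoms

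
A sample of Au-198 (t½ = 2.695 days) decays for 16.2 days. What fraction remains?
N/N₀ = (1/2)^(t/t½) = 0.0155 = 1.55%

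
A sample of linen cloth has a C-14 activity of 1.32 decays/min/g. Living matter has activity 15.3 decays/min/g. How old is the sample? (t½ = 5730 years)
Age = t½ × log₂(A₀/A) = 20260 years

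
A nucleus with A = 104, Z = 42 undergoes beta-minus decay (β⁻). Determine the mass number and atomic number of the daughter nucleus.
Daughter: A = 104, Z = 43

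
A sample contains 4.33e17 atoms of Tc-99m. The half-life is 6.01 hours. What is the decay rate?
A = λN = 4.994e16 decays/hour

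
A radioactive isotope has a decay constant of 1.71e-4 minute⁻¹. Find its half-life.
t½ = ln(2)/λ = 4053 minutes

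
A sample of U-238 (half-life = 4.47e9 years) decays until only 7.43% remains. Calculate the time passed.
t = t½ × log₂(N₀/N) = 1.676e10 years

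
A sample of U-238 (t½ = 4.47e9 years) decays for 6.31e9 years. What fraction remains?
N/N₀ = (1/2)^(t/t½) = 0.3759 = 37.6%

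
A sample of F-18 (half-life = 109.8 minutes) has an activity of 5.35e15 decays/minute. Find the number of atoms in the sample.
N = A/λ = 8.475e17 atoms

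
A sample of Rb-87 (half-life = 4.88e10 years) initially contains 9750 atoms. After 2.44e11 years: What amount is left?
N = N₀(1/2)^(t/t½) = 304.7 atoms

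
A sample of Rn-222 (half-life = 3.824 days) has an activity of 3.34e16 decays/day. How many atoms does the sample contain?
N = A/λ = 1.843e17 atoms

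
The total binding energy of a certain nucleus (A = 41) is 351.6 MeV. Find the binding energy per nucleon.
B.E./A = 351.6/41 = 8.576 MeV/nucleon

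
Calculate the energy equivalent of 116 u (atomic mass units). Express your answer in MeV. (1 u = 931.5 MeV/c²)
E = mc² = 1.081e5 MeV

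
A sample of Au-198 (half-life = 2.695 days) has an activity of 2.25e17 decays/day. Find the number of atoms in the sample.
N = A/λ = 8.748e17 atoms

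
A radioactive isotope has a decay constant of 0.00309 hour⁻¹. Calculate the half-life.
t½ = ln(2)/λ = 224.3 hours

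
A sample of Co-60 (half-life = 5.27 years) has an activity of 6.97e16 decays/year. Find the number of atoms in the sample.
N = A/λ = 5.299e17 atoms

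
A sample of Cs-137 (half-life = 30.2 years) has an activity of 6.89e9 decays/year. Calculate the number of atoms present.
N = A/λ = 3.002e11 atoms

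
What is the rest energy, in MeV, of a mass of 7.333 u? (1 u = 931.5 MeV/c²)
E = mc² = 6831 MeV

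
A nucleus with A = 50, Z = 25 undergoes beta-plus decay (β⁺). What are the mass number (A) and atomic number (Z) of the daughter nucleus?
Daughter: A = 50, Z = 24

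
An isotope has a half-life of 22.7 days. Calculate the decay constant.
λ = ln(2)/t½ = 0.03054 day⁻¹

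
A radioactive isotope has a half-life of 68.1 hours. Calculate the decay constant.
λ = ln(2)/t½ = 0.01018 hour⁻¹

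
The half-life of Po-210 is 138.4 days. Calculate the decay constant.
λ = ln(2)/t½ = 0.005008 day⁻¹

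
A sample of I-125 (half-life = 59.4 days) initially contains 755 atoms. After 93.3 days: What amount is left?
N = N₀(1/2)^(t/t½) = 254.2 atoms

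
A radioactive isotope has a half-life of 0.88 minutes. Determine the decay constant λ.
λ = ln(2)/t½ = 0.7877 minute⁻¹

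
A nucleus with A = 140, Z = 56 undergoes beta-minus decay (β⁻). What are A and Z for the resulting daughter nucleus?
Daughter: A = 140, Z = 57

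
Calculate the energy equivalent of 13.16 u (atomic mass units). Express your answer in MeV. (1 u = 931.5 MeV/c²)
E = mc² = 12260 MeV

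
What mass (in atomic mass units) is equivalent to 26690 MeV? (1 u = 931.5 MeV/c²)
m = E/c² = 28.65 u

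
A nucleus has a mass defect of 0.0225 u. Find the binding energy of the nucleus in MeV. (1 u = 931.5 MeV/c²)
B.E. = Δm × 931.5 = 20.96 MeV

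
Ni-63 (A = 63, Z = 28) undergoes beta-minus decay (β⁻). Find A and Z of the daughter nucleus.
Daughter: A = 63, Z = 29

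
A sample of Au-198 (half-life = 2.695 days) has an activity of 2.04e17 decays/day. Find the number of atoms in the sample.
N = A/λ = 7.932e17 atoms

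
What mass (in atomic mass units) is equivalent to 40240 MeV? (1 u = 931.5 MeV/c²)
m = E/c² = 43.2 u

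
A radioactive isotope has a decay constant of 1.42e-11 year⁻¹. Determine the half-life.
t½ = ln(2)/λ = 4.881e10 years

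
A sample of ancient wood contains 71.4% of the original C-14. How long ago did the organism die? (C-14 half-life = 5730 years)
Age = t½ × log₂(1/ratio) = 2785 years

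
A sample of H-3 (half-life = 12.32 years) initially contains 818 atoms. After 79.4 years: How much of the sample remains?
N = N₀(1/2)^(t/t½) = 9.39 atoms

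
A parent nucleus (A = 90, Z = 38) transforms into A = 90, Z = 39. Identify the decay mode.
ΔA = 0, ΔZ = +1 ⇒ beta-minus decay (β⁻)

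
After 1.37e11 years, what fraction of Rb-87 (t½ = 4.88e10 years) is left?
N/N₀ = (1/2)^(t/t½) = 0.1429 = 14.3%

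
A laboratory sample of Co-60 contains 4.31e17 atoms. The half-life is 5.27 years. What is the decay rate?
A = λN = 5.669e16 decays/year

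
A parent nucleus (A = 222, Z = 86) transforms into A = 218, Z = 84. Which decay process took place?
ΔA = -4, ΔZ = -2 ⇒ alpha decay (α)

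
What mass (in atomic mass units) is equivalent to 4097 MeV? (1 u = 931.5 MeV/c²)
m = E/c² = 4.398 u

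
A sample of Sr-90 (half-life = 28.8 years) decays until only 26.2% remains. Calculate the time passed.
t = t½ × log₂(N₀/N) = 55.65 years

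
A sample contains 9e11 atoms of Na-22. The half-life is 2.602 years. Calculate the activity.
A = λN = 2.398e11 decays/year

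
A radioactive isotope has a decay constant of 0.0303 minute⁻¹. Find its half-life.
t½ = ln(2)/λ = 22.88 minutes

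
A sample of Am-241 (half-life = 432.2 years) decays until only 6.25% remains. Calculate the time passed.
t = t½ × log₂(N₀/N) = 1729 years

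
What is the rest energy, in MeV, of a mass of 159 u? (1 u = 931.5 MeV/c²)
E = mc² = 1.481e5 MeV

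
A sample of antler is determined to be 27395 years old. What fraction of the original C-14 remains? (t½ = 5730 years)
N/N₀ = (1/2)^(t/t½) = 0.03637 = 3.64%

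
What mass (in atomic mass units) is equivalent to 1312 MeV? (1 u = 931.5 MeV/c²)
m = E/c² = 1.408 u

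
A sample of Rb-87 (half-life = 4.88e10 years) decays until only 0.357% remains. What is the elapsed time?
t = t½ × log₂(N₀/N) = 3.967e11 years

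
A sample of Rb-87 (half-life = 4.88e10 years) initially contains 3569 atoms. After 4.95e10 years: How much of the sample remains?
N = N₀(1/2)^(t/t½) = 1767 atoms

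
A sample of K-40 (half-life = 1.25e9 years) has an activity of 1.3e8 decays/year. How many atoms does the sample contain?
N = A/λ = 2.344e17 atoms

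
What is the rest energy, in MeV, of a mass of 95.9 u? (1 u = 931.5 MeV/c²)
E = mc² = 89330 MeV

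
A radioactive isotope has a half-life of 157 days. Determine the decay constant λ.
λ = ln(2)/t½ = 0.004415 day⁻¹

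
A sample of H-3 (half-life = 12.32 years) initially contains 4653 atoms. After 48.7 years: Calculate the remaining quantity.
N = N₀(1/2)^(t/t½) = 300.5 atoms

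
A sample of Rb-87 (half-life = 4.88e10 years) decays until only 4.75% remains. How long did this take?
t = t½ × log₂(N₀/N) = 2.145e11 years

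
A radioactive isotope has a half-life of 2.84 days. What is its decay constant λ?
λ = ln(2)/t½ = 0.2441 day⁻¹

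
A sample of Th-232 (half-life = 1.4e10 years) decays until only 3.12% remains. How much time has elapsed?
t = t½ × log₂(N₀/N) = 7.003e10 years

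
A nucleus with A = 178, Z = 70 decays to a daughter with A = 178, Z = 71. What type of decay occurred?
ΔA = 0, ΔZ = +1 ⇒ beta-minus decay (β⁻)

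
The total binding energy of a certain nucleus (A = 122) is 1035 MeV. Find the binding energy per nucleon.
B.E./A = 1035/122 = 8.484 MeV/nucleon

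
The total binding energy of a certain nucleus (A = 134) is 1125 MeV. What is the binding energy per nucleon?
B.E./A = 1125/134 = 8.396 MeV/nucleon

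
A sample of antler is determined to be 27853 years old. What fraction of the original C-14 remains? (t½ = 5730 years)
N/N₀ = (1/2)^(t/t½) = 0.03441 = 3.44%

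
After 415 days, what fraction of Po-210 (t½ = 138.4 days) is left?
N/N₀ = (1/2)^(t/t½) = 0.1251 = 12.5%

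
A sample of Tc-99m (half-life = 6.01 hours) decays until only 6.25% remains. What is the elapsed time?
t = t½ × log₂(N₀/N) = 24.04 hours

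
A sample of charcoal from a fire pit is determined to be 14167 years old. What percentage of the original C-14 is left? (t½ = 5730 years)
N/N₀ = (1/2)^(t/t½) = 0.1802 = 18%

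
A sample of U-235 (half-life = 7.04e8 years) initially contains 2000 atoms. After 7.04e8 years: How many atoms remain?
N = N₀(1/2)^(t/t½) = 1000 atoms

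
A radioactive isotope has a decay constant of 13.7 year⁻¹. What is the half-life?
t½ = ln(2)/λ = 0.05059 years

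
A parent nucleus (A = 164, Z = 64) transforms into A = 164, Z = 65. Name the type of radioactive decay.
ΔA = 0, ΔZ = +1 ⇒ beta-minus decay (β⁻)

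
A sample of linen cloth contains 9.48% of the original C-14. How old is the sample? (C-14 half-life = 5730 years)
Age = t½ × log₂(1/ratio) = 19480 years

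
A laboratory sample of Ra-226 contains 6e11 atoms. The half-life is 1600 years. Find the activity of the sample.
A = λN = 2.599e8 decays/year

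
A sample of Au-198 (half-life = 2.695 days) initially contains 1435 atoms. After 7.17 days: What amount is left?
N = N₀(1/2)^(t/t½) = 227 atoms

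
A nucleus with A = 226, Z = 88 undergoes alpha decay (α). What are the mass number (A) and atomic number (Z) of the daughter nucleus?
Daughter: A = 222, Z = 86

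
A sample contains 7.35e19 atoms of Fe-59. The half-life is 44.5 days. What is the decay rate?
A = λN = 1.145e18 decays/day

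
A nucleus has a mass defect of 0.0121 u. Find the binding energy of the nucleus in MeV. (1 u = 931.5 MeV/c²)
B.E. = Δm × 931.5 = 11.27 MeV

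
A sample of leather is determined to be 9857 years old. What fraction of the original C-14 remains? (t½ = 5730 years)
N/N₀ = (1/2)^(t/t½) = 0.3035 = 30.3%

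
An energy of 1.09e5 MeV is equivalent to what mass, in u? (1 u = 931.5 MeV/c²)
m = E/c² = 117 u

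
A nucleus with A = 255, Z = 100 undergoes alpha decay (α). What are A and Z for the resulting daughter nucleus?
Daughter: A = 251, Z = 98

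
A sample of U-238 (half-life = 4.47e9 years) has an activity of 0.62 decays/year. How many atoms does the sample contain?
N = A/λ = 3.998e9 atoms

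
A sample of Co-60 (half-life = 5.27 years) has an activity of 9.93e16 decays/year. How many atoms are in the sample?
N = A/λ = 7.55e17 atoms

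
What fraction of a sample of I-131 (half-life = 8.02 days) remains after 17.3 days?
N/N₀ = (1/2)^(t/t½) = 0.2242 = 22.4%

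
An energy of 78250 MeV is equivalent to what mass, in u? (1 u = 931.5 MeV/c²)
m = E/c² = 84 u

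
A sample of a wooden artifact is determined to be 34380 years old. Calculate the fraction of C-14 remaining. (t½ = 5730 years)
N/N₀ = (1/2)^(t/t½) = 0.01562 = 1.56%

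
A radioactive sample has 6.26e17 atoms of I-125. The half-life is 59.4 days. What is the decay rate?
A = λN = 7.305e15 decays/day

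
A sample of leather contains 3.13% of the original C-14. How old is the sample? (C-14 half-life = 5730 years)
Age = t½ × log₂(1/ratio) = 28640 years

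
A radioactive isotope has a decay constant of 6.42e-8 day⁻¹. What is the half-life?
t½ = ln(2)/λ = 1.08e7 days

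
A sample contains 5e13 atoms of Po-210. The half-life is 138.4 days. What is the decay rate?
A = λN = 2.504e11 decays/day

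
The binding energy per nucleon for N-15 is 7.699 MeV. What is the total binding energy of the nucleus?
B.E. = 7.699 × 15 = 115.5 MeV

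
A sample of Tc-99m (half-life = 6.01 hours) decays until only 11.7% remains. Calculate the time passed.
t = t½ × log₂(N₀/N) = 18.6 hours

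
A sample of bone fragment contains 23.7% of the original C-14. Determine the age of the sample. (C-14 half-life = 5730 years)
Age = t½ × log₂(1/ratio) = 11900 years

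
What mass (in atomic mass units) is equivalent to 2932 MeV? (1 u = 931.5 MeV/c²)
m = E/c² = 3.148 u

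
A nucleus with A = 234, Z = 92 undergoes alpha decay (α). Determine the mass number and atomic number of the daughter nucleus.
Daughter: A = 230, Z = 90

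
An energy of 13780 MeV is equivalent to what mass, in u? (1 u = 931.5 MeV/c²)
m = E/c² = 14.79 u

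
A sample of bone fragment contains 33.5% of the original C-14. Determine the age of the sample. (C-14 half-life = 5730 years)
Age = t½ × log₂(1/ratio) = 9041 years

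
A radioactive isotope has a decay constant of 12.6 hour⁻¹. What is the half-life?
t½ = ln(2)/λ = 0.05501 hours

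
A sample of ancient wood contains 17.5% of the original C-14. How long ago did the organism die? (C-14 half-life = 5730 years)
Age = t½ × log₂(1/ratio) = 14410 years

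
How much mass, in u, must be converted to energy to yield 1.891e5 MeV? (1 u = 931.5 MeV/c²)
m = E/c² = 203 u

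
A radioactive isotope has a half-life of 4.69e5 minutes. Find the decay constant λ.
λ = ln(2)/t½ = 1.478e-6 minute⁻¹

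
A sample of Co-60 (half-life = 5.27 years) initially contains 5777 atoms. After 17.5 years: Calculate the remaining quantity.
N = N₀(1/2)^(t/t½) = 578.2 atoms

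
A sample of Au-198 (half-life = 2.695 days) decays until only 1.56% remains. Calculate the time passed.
t = t½ × log₂(N₀/N) = 16.18 days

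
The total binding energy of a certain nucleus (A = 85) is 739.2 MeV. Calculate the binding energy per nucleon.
B.E./A = 739.2/85 = 8.696 MeV/nucleon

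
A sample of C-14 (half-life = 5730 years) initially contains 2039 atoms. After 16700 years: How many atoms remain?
N = N₀(1/2)^(t/t½) = 270.4 atoms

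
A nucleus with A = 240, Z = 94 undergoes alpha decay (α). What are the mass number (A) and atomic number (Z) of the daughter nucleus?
Daughter: A = 236, Z = 92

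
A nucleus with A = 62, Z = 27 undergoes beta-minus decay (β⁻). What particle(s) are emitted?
β⁻: electron (e⁻) + antineutrino (ν̄ₑ)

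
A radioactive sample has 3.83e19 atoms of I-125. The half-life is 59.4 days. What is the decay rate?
A = λN = 4.469e17 decays/day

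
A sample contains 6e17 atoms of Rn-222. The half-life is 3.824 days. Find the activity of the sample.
A = λN = 1.088e17 decays/day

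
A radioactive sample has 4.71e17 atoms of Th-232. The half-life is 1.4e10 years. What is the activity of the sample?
A = λN = 2.332e7 decays/year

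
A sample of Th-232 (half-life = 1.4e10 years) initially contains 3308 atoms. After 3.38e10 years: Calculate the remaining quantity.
N = N₀(1/2)^(t/t½) = 620.6 atoms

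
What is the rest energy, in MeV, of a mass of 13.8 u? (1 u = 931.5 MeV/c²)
E = mc² = 12850 MeV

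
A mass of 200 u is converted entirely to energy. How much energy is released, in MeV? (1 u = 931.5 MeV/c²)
E = mc² = 1.863e5 MeV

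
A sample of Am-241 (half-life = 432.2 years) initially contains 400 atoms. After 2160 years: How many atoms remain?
N = N₀(1/2)^(t/t½) = 12.52 atoms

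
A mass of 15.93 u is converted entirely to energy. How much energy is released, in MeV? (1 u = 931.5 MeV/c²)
E = mc² = 14840 MeV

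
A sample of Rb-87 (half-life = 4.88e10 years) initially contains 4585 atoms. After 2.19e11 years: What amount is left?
N = N₀(1/2)^(t/t½) = 204.4 atoms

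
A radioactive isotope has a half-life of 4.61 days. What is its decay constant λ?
λ = ln(2)/t½ = 0.1504 day⁻¹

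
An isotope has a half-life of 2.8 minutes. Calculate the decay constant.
λ = ln(2)/t½ = 0.2476 minute⁻¹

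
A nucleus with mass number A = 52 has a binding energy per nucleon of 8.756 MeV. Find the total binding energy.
B.E. = 8.756 × 52 = 455.3 MeV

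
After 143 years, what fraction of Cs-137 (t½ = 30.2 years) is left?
N/N₀ = (1/2)^(t/t½) = 0.03755 = 3.75%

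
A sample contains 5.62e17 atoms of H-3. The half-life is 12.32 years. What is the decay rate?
A = λN = 3.162e16 decays/year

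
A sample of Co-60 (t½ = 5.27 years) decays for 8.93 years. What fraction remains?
N/N₀ = (1/2)^(t/t½) = 0.309 = 30.9%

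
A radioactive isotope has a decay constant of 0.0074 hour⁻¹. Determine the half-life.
t½ = ln(2)/λ = 93.67 hours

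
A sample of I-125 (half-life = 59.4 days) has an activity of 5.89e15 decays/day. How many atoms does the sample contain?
N = A/λ = 5.047e17 atoms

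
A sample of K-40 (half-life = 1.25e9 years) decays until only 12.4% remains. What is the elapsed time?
t = t½ × log₂(N₀/N) = 3.764e9 years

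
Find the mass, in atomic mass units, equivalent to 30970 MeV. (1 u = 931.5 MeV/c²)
m = E/c² = 33.25 u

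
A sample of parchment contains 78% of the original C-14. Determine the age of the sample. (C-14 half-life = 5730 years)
Age = t½ × log₂(1/ratio) = 2054 years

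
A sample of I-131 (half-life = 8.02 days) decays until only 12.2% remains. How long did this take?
t = t½ × log₂(N₀/N) = 24.34 days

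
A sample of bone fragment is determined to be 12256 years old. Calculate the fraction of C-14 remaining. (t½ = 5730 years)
N/N₀ = (1/2)^(t/t½) = 0.2271 = 22.7%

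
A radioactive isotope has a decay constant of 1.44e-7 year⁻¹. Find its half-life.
t½ = ln(2)/λ = 4.814e6 years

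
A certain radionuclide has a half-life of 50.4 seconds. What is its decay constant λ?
λ = ln(2)/t½ = 0.01375 second⁻¹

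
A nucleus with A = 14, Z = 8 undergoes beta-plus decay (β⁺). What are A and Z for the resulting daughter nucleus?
Daughter: A = 14, Z = 7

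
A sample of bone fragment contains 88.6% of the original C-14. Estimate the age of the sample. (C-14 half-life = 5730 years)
Age = t½ × log₂(1/ratio) = 1001 years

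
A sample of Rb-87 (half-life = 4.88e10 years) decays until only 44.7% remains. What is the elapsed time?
t = t½ × log₂(N₀/N) = 5.669e10 years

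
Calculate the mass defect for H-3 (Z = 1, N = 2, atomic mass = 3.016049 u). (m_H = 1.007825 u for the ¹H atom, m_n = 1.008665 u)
Δm = Z·m_H + N·m_n − M = 0.009106 u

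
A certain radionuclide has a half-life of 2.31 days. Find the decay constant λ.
λ = ln(2)/t½ = 0.3001 day⁻¹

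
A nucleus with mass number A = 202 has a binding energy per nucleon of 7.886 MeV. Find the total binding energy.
B.E. = 7.886 × 202 = 1593 MeV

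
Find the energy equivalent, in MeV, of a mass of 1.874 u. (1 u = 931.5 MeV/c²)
E = mc² = 1746 MeV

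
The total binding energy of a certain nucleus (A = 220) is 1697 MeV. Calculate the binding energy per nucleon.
B.E./A = 1697/220 = 7.714 MeV/nucleon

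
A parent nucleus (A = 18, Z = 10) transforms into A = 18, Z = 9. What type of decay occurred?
ΔA = 0, ΔZ = -1 ⇒ beta-plus decay (β⁺) or electron capture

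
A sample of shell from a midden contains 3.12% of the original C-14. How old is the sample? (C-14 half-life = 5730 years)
Age = t½ × log₂(1/ratio) = 28660 years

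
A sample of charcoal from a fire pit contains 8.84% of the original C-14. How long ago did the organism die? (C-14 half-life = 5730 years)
Age = t½ × log₂(1/ratio) = 20050 years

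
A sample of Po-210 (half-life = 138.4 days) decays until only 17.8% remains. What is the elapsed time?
t = t½ × log₂(N₀/N) = 344.6 days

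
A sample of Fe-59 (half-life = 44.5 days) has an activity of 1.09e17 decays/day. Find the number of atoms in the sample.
N = A/λ = 6.998e18 atoms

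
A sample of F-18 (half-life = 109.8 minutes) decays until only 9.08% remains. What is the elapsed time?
t = t½ × log₂(N₀/N) = 380 minutes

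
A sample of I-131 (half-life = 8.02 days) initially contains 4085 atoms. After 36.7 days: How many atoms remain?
N = N₀(1/2)^(t/t½) = 171.3 atoms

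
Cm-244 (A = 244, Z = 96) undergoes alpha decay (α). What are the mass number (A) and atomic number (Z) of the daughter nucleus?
Daughter: A = 240, Z = 94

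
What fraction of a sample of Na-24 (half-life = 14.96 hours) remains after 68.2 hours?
N/N₀ = (1/2)^(t/t½) = 0.04243 = 4.24%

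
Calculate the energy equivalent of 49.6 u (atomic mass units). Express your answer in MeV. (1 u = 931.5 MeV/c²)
E = mc² = 46200 MeV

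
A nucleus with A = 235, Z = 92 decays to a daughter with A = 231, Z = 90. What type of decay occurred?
ΔA = -4, ΔZ = -2 ⇒ alpha decay (α)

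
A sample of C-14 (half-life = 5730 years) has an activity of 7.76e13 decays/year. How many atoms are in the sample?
N = A/λ = 6.415e17 atoms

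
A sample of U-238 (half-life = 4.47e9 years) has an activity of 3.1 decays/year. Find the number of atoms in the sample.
N = A/λ = 1.999e10 atoms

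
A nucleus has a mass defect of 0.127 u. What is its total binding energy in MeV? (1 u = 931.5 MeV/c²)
B.E. = Δm × 931.5 = 118.3 MeV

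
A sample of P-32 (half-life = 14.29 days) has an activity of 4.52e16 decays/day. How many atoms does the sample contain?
N = A/λ = 9.318e17 atoms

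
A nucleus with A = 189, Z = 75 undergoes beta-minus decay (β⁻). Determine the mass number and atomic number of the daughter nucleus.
Daughter: A = 189, Z = 76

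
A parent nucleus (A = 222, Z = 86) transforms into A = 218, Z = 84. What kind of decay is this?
ΔA = -4, ΔZ = -2 ⇒ alpha decay (α)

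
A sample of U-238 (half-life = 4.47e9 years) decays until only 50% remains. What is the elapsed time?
t = t½ × log₂(N₀/N) = 4.47e9 years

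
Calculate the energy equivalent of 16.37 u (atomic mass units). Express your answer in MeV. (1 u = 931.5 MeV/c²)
E = mc² = 15250 MeV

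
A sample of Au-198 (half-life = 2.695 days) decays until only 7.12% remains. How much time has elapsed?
t = t½ × log₂(N₀/N) = 10.27 days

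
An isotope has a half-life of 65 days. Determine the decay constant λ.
λ = ln(2)/t½ = 0.01066 day⁻¹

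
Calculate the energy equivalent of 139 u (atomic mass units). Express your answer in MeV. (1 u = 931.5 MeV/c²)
E = mc² = 1.295e5 MeV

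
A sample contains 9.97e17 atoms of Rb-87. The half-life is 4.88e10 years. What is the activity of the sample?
A = λN = 1.416e7 decays/year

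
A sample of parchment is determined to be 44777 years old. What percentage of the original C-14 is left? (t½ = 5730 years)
N/N₀ = (1/2)^(t/t½) = 0.004442 = 0.444%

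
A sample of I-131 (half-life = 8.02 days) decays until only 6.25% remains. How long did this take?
t = t½ × log₂(N₀/N) = 32.08 days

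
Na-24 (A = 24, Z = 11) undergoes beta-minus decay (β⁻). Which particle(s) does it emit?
β⁻: electron (e⁻) + antineutrino (ν̄ₑ)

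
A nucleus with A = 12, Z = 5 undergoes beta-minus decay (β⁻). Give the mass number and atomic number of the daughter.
Daughter: A = 12, Z = 6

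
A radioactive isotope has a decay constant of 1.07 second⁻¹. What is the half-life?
t½ = ln(2)/λ = 0.6478 seconds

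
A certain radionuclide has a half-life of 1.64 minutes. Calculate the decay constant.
λ = ln(2)/t½ = 0.4227 minute⁻¹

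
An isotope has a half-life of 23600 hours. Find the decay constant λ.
λ = ln(2)/t½ = 2.937e-5 hour⁻¹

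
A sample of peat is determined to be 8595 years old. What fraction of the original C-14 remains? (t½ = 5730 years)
N/N₀ = (1/2)^(t/t½) = 0.3536 = 35.4%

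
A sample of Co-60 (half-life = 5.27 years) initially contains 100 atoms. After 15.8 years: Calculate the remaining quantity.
N = N₀(1/2)^(t/t½) = 12.52 atoms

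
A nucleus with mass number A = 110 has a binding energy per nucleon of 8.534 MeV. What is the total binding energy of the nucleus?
B.E. = 8.534 × 110 = 938.7 MeV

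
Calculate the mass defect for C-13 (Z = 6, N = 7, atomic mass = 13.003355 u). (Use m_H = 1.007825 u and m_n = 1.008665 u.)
Δm = Z·m_H + N·m_n − M = 0.1043 u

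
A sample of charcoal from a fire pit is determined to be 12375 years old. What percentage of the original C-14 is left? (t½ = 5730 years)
N/N₀ = (1/2)^(t/t½) = 0.2238 = 22.4%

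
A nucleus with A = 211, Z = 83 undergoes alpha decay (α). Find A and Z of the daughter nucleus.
Daughter: A = 207, Z = 81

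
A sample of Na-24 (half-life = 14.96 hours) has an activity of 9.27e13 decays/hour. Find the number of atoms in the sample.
N = A/λ = 2.001e15 atoms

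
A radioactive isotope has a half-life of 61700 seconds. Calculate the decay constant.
λ = ln(2)/t½ = 1.123e-5 second⁻¹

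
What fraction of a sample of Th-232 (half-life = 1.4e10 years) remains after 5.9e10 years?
N/N₀ = (1/2)^(t/t½) = 0.05387 = 5.39%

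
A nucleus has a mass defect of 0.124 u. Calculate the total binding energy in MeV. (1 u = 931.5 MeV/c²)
B.E. = Δm × 931.5 = 115.5 MeV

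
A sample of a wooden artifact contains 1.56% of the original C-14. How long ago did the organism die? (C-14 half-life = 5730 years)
Age = t½ × log₂(1/ratio) = 34390 years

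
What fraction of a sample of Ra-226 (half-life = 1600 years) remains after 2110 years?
N/N₀ = (1/2)^(t/t½) = 0.4009 = 40.1%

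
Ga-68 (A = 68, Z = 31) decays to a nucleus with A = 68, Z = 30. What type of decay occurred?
ΔA = 0, ΔZ = -1 ⇒ beta-plus decay (β⁺) or electron capture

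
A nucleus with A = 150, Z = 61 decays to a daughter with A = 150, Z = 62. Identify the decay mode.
ΔA = 0, ΔZ = +1 ⇒ beta-minus decay (β⁻)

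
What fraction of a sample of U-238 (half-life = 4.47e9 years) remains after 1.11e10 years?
N/N₀ = (1/2)^(t/t½) = 0.1788 = 17.9%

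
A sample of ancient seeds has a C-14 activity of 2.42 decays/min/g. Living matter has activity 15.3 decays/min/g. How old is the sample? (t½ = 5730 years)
Age = t½ × log₂(A₀/A) = 15240 years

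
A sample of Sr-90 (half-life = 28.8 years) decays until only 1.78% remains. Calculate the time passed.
t = t½ × log₂(N₀/N) = 167.4 years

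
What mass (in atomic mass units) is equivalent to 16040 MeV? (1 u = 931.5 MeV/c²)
m = E/c² = 17.22 u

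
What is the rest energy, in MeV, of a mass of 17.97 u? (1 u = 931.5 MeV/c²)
E = mc² = 16740 MeV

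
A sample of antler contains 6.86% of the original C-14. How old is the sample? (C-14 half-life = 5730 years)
Age = t½ × log₂(1/ratio) = 22150 years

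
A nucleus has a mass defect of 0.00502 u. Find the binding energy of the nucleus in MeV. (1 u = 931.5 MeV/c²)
B.E. = Δm × 931.5 = 4.676 MeV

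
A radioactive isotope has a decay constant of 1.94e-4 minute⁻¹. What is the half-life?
t½ = ln(2)/λ = 3573 minutes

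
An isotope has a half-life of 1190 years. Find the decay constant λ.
λ = ln(2)/t½ = 5.825e-4 year⁻¹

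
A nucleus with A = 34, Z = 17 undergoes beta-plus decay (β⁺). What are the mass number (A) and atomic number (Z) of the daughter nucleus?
Daughter: A = 34, Z = 16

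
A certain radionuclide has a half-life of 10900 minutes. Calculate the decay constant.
λ = ln(2)/t½ = 6.359e-5 minute⁻¹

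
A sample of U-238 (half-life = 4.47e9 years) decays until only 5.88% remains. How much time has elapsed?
t = t½ × log₂(N₀/N) = 1.827e10 years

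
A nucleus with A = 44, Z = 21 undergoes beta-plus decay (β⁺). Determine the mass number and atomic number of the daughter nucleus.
Daughter: A = 44, Z = 20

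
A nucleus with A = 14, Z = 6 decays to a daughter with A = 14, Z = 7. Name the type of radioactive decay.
ΔA = 0, ΔZ = +1 ⇒ beta-minus decay (β⁻)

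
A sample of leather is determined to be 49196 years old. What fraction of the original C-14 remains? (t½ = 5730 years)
N/N₀ = (1/2)^(t/t½) = 0.002603 = 0.26%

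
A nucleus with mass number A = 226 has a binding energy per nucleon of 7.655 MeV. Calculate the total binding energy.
B.E. = 7.655 × 226 = 1730 MeV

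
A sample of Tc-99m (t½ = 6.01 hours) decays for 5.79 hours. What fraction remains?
N/N₀ = (1/2)^(t/t½) = 0.5128 = 51.3%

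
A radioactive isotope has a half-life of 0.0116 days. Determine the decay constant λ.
λ = ln(2)/t½ = 59.75 day⁻¹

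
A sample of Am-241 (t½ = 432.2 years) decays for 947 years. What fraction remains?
N/N₀ = (1/2)^(t/t½) = 0.219 = 21.9%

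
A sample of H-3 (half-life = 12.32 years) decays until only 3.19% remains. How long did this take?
t = t½ × log₂(N₀/N) = 61.23 years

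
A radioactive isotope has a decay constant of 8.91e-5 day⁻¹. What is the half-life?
t½ = ln(2)/λ = 7779 days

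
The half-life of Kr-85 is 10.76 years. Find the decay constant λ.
λ = ln(2)/t½ = 0.06442 year⁻¹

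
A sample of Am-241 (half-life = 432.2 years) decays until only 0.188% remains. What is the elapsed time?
t = t½ × log₂(N₀/N) = 3914 years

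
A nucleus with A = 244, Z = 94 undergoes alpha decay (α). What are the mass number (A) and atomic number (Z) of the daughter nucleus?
Daughter: A = 240, Z = 92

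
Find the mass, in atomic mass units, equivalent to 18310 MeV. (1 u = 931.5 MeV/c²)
m = E/c² = 19.66 u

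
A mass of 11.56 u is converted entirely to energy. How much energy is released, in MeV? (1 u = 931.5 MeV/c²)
E = mc² = 10770 MeV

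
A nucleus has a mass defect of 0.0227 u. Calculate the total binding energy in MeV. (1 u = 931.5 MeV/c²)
B.E. = Δm × 931.5 = 21.15 MeV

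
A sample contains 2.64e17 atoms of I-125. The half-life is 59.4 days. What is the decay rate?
A = λN = 3.081e15 decays/day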